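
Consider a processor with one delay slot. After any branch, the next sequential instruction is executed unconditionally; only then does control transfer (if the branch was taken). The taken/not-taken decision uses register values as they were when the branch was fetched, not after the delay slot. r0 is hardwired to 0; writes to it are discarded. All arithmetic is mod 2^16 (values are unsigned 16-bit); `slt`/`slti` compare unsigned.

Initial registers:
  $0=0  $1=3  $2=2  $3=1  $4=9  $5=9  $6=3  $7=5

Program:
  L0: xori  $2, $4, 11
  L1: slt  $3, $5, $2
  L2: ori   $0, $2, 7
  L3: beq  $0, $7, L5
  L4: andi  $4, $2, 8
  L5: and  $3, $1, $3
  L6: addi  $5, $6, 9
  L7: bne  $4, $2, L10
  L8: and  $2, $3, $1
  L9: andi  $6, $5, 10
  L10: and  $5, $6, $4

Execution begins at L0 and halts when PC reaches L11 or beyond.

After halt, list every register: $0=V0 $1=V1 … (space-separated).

[0] xori  $2, $4, 11  →  {$0:0, $1:3, $2:2, $3:1, $4:9, $5:9, $6:3, $7:5}
[1] slt  $3, $5, $2  →  {$0:0, $1:3, $2:2, $3:0, $4:9, $5:9, $6:3, $7:5}
[2] ori   $0, $2, 7  →  {$0:0, $1:3, $2:2, $3:0, $4:9, $5:9, $6:3, $7:5}
[3] beq  $0, $7, L5  →  {$0:0, $1:3, $2:2, $3:0, $4:9, $5:9, $6:3, $7:5}  ⟨branch fallthrough⟩
[4] andi  $4, $2, 8  →  {$0:0, $1:3, $2:2, $3:0, $4:0, $5:9, $6:3, $7:5}
[5] and  $3, $1, $3  →  {$0:0, $1:3, $2:2, $3:0, $4:0, $5:9, $6:3, $7:5}
[6] addi  $5, $6, 9  →  {$0:0, $1:3, $2:2, $3:0, $4:0, $5:12, $6:3, $7:5}
[7] bne  $4, $2, L10  →  {$0:0, $1:3, $2:2, $3:0, $4:0, $5:12, $6:3, $7:5}  ⟨branch taken⟩
[8] and  $2, $3, $1  →  {$0:0, $1:3, $2:0, $3:0, $4:0, $5:12, $6:3, $7:5}
[10] and  $5, $6, $4  →  {$0:0, $1:3, $2:0, $3:0, $4:0, $5:0, $6:3, $7:5}

$0=0 $1=3 $2=0 $3=0 $4=0 $5=0 $6=3 $7=5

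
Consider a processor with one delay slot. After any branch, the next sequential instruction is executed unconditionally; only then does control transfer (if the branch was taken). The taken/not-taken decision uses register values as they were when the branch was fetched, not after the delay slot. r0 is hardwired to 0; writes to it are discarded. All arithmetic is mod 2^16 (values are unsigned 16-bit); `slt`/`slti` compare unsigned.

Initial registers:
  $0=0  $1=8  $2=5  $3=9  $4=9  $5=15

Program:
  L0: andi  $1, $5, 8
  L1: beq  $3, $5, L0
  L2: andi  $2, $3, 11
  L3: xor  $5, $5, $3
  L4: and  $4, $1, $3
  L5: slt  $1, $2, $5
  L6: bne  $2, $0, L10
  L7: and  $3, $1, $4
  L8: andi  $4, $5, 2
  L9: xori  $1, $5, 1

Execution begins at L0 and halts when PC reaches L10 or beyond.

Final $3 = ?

0

  step pc=0: andi  $1, $5, 8  regs=(0,8,5,9,9,15)
  step pc=1: beq  $3, $5, L0  cond=F  regs=(0,8,5,9,9,15)
  step pc=2: andi  $2, $3, 11  regs=(0,8,9,9,9,15)
  step pc=3: xor  $5, $5, $3  regs=(0,8,9,9,9,6)
  step pc=4: and  $4, $1, $3  regs=(0,8,9,9,8,6)
  step pc=5: slt  $1, $2, $5  regs=(0,0,9,9,8,6)
  step pc=6: bne  $2, $0, L10  cond=T  regs=(0,0,9,9,8,6)
  step pc=7: and  $3, $1, $4  regs=(0,0,9,0,8,6)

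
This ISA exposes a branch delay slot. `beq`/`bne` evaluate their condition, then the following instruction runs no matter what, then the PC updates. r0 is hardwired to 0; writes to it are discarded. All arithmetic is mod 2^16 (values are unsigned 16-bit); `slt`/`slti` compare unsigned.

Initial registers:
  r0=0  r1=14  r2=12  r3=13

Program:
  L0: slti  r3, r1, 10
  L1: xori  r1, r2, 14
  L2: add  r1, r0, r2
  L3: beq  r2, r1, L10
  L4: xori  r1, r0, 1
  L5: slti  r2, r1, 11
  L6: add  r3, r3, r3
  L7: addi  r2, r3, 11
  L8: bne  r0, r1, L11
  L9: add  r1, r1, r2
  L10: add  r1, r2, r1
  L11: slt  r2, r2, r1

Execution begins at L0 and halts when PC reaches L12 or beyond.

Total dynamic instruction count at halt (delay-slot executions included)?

7

  step pc=0: slti  r3, r1, 10  regs=(0,14,12,0)
  step pc=1: xori  r1, r2, 14  regs=(0,2,12,0)
  step pc=2: add  r1, r0, r2  regs=(0,12,12,0)
  step pc=3: beq  r2, r1, L10  cond=T  regs=(0,12,12,0)
  step pc=4: xori  r1, r0, 1  regs=(0,1,12,0)
  step pc=10: add  r1, r2, r1  regs=(0,13,12,0)
  step pc=11: slt  r2, r2, r1  regs=(0,13,1,0)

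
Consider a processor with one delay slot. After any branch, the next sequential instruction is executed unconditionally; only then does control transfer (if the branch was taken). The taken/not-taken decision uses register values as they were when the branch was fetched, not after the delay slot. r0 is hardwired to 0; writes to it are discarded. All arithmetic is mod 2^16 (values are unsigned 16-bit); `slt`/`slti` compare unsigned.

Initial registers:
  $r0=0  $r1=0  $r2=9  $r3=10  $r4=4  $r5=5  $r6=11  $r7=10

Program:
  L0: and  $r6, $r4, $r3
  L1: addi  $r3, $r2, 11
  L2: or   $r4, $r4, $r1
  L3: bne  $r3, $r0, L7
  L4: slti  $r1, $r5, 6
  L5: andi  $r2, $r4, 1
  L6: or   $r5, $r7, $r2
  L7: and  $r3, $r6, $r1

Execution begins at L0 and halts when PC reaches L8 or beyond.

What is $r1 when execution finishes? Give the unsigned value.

1

  step pc=0: and  $r6, $r4, $r3  regs=(0,0,9,10,4,5,0,10)
  step pc=1: addi  $r3, $r2, 11  regs=(0,0,9,20,4,5,0,10)
  step pc=2: or   $r4, $r4, $r1  regs=(0,0,9,20,4,5,0,10)
  step pc=3: bne  $r3, $r0, L7  cond=T  regs=(0,0,9,20,4,5,0,10)
  step pc=4: slti  $r1, $r5, 6  regs=(0,1,9,20,4,5,0,10)
  step pc=7: and  $r3, $r6, $r1  regs=(0,1,9,0,4,5,0,10)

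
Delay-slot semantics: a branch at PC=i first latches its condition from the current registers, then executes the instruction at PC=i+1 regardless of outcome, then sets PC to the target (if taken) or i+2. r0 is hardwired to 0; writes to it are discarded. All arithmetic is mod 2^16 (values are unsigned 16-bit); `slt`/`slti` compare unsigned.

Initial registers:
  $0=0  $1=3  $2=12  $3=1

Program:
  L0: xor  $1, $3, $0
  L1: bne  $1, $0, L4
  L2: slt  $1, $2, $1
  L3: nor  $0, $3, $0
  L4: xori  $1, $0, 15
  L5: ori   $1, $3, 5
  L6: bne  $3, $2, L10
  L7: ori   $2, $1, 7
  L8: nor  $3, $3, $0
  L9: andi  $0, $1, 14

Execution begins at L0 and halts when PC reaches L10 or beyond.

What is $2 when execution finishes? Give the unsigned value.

7

  step pc=0: xor  $1, $3, $0  regs=(0,1,12,1)
  step pc=1: bne  $1, $0, L4  cond=T  regs=(0,1,12,1)
  step pc=2: slt  $1, $2, $1  regs=(0,0,12,1)
  step pc=4: xori  $1, $0, 15  regs=(0,15,12,1)
  step pc=5: ori   $1, $3, 5  regs=(0,5,12,1)
  step pc=6: bne  $3, $2, L10  cond=T  regs=(0,5,12,1)
  step pc=7: ori   $2, $1, 7  regs=(0,5,7,1)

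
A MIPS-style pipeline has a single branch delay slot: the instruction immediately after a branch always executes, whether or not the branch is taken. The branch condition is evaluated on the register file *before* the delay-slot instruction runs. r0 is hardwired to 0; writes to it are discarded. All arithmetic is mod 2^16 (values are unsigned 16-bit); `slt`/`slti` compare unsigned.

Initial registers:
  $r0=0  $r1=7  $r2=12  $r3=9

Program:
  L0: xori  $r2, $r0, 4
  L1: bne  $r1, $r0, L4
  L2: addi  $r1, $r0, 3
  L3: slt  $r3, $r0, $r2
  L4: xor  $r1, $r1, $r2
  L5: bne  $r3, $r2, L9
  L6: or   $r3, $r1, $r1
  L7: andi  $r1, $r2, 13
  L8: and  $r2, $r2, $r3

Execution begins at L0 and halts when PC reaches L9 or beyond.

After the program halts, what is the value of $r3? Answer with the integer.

[0] xori  $r2, $r0, 4  →  {$r0:0, $r1:7, $r2:4, $r3:9}
[1] bne  $r1, $r0, L4  →  {$r0:0, $r1:7, $r2:4, $r3:9}  ⟨branch taken⟩
[2] addi  $r1, $r0, 3  →  {$r0:0, $r1:3, $r2:4, $r3:9}
[4] xor  $r1, $r1, $r2  →  {$r0:0, $r1:7, $r2:4, $r3:9}
[5] bne  $r3, $r2, L9  →  {$r0:0, $r1:7, $r2:4, $r3:9}  ⟨branch taken⟩
[6] or   $r3, $r1, $r1  →  {$r0:0, $r1:7, $r2:4, $r3:7}

7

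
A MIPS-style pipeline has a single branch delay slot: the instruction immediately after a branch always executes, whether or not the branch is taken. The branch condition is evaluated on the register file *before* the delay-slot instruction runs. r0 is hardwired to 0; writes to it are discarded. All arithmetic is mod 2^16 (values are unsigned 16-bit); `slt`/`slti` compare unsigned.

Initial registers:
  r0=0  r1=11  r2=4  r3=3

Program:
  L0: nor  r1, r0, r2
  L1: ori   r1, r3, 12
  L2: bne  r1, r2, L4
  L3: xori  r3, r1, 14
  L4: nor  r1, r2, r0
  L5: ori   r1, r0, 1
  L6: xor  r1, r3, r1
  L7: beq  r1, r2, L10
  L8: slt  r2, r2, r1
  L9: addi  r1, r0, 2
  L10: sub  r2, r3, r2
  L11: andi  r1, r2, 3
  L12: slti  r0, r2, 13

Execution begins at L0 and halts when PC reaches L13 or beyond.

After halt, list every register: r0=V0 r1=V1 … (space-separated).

  step pc=0: nor  r1, r0, r2  regs=(0,65531,4,3)
  step pc=1: ori   r1, r3, 12  regs=(0,15,4,3)
  step pc=2: bne  r1, r2, L4  cond=T  regs=(0,15,4,3)
  step pc=3: xori  r3, r1, 14  regs=(0,15,4,1)
  step pc=4: nor  r1, r2, r0  regs=(0,65531,4,1)
  step pc=5: ori   r1, r0, 1  regs=(0,1,4,1)
  step pc=6: xor  r1, r3, r1  regs=(0,0,4,1)
  step pc=7: beq  r1, r2, L10  cond=F  regs=(0,0,4,1)
  step pc=8: slt  r2, r2, r1  regs=(0,0,0,1)
  step pc=9: addi  r1, r0, 2  regs=(0,2,0,1)
  step pc=10: sub  r2, r3, r2  regs=(0,2,1,1)
  step pc=11: andi  r1, r2, 3  regs=(0,1,1,1)
  step pc=12: slti  r0, r2, 13  regs=(0,1,1,1)

r0=0 r1=1 r2=1 r3=1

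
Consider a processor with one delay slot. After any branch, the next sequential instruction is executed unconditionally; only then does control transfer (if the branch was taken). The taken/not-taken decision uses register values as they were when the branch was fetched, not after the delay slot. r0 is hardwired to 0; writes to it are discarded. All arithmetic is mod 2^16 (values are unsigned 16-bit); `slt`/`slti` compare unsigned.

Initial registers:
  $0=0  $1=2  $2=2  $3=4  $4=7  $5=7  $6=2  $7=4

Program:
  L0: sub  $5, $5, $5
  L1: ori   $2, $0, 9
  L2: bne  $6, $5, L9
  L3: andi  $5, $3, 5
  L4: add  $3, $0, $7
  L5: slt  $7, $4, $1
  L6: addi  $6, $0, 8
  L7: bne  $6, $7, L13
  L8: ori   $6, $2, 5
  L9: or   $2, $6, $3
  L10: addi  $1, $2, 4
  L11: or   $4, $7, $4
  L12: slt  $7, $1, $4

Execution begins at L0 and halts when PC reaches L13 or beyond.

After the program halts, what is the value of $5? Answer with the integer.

4

#0 sub  $5, $5, $5 ; 0/2/2/4/7/0/2/4
#1 ori   $2, $0, 9 ; 0/2/9/4/7/0/2/4
#2 bne  $6, $5, L9 ; 0/2/9/4/7/0/2/4 ; →target
#3 andi  $5, $3, 5 ; 0/2/9/4/7/4/2/4
#9 or   $2, $6, $3 ; 0/2/6/4/7/4/2/4
#10 addi  $1, $2, 4 ; 0/10/6/4/7/4/2/4
#11 or   $4, $7, $4 ; 0/10/6/4/7/4/2/4
#12 slt  $7, $1, $4 ; 0/10/6/4/7/4/2/0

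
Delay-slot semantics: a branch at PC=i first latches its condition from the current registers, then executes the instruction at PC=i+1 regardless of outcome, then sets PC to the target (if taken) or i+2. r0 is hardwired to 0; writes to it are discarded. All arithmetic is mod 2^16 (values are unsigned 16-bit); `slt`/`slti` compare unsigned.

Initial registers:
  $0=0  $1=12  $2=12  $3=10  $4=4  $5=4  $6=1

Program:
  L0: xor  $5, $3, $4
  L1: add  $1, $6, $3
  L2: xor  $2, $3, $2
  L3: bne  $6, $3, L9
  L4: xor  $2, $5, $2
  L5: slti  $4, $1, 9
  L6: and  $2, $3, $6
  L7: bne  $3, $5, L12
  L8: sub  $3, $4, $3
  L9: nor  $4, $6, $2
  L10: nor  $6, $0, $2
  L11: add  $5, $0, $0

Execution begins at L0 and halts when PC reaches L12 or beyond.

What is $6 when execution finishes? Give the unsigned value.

  step pc=0: xor  $5, $3, $4  regs=(0,12,12,10,4,14,1)
  step pc=1: add  $1, $6, $3  regs=(0,11,12,10,4,14,1)
  step pc=2: xor  $2, $3, $2  regs=(0,11,6,10,4,14,1)
  step pc=3: bne  $6, $3, L9  cond=T  regs=(0,11,6,10,4,14,1)
  step pc=4: xor  $2, $5, $2  regs=(0,11,8,10,4,14,1)
  step pc=9: nor  $4, $6, $2  regs=(0,11,8,10,65526,14,1)
  step pc=10: nor  $6, $0, $2  regs=(0,11,8,10,65526,14,65527)
  step pc=11: add  $5, $0, $0  regs=(0,11,8,10,65526,0,65527)

65527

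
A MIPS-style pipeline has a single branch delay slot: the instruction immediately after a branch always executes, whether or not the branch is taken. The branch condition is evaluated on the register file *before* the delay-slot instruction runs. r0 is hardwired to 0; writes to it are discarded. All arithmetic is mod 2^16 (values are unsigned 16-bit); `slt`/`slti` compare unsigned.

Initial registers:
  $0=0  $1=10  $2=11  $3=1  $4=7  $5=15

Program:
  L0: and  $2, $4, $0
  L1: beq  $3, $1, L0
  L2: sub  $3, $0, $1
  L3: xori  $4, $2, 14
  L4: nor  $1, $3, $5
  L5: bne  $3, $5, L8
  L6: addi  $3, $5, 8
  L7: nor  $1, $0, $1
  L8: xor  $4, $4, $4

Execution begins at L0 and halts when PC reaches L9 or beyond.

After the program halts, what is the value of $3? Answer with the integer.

23

[0] and  $2, $4, $0  →  {$0:0, $1:10, $2:0, $3:1, $4:7, $5:15}
[1] beq  $3, $1, L0  →  {$0:0, $1:10, $2:0, $3:1, $4:7, $5:15}  ⟨branch fallthrough⟩
[2] sub  $3, $0, $1  →  {$0:0, $1:10, $2:0, $3:65526, $4:7, $5:15}
[3] xori  $4, $2, 14  →  {$0:0, $1:10, $2:0, $3:65526, $4:14, $5:15}
[4] nor  $1, $3, $5  →  {$0:0, $1:0, $2:0, $3:65526, $4:14, $5:15}
[5] bne  $3, $5, L8  →  {$0:0, $1:0, $2:0, $3:65526, $4:14, $5:15}  ⟨branch taken⟩
[6] addi  $3, $5, 8  →  {$0:0, $1:0, $2:0, $3:23, $4:14, $5:15}
[8] xor  $4, $4, $4  →  {$0:0, $1:0, $2:0, $3:23, $4:0, $5:15}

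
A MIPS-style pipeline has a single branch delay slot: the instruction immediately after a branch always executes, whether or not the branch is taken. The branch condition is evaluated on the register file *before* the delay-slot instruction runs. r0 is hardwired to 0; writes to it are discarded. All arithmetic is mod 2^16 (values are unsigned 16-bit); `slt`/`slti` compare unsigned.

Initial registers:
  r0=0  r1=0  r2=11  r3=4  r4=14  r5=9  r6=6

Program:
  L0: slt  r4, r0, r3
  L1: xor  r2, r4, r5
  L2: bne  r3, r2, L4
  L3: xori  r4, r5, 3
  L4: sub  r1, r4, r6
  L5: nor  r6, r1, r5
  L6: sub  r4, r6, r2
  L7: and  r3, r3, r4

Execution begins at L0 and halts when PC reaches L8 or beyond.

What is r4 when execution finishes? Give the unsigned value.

#0 slt  r4, r0, r3 ; 0/0/11/4/1/9/6
#1 xor  r2, r4, r5 ; 0/0/8/4/1/9/6
#2 bne  r3, r2, L4 ; 0/0/8/4/1/9/6 ; →target
#3 xori  r4, r5, 3 ; 0/0/8/4/10/9/6
#4 sub  r1, r4, r6 ; 0/4/8/4/10/9/6
#5 nor  r6, r1, r5 ; 0/4/8/4/10/9/65522
#6 sub  r4, r6, r2 ; 0/4/8/4/65514/9/65522
#7 and  r3, r3, r4 ; 0/4/8/0/65514/9/65522

65514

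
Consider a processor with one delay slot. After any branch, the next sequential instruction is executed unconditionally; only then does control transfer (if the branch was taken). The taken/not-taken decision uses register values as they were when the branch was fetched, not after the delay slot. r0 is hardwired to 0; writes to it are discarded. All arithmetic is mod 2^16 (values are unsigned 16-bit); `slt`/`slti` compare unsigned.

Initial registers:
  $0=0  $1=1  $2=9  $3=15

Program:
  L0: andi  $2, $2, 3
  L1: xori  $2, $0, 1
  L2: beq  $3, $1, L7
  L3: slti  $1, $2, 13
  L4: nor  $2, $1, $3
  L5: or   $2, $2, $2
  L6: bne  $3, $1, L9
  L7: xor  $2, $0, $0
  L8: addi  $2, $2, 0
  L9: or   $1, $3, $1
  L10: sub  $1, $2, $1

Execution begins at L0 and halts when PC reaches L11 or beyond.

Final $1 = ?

[0] andi  $2, $2, 3  →  {$0:0, $1:1, $2:1, $3:15}
[1] xori  $2, $0, 1  →  {$0:0, $1:1, $2:1, $3:15}
[2] beq  $3, $1, L7  →  {$0:0, $1:1, $2:1, $3:15}  ⟨branch fallthrough⟩
[3] slti  $1, $2, 13  →  {$0:0, $1:1, $2:1, $3:15}
[4] nor  $2, $1, $3  →  {$0:0, $1:1, $2:65520, $3:15}
[5] or   $2, $2, $2  →  {$0:0, $1:1, $2:65520, $3:15}
[6] bne  $3, $1, L9  →  {$0:0, $1:1, $2:65520, $3:15}  ⟨branch taken⟩
[7] xor  $2, $0, $0  →  {$0:0, $1:1, $2:0, $3:15}
[9] or   $1, $3, $1  →  {$0:0, $1:15, $2:0, $3:15}
[10] sub  $1, $2, $1  →  {$0:0, $1:65521, $2:0, $3:15}

65521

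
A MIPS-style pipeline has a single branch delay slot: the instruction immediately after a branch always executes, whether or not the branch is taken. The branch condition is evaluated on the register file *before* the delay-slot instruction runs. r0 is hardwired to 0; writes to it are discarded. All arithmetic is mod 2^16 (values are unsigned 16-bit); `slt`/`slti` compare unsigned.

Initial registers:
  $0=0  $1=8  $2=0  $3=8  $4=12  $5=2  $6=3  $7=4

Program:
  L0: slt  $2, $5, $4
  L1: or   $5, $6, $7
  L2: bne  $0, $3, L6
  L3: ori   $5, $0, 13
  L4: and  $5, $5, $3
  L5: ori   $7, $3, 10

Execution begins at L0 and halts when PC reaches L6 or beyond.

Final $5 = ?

  step pc=0: slt  $2, $5, $4  regs=(0,8,1,8,12,2,3,4)
  step pc=1: or   $5, $6, $7  regs=(0,8,1,8,12,7,3,4)
  step pc=2: bne  $0, $3, L6  cond=T  regs=(0,8,1,8,12,7,3,4)
  step pc=3: ori   $5, $0, 13  regs=(0,8,1,8,12,13,3,4)

13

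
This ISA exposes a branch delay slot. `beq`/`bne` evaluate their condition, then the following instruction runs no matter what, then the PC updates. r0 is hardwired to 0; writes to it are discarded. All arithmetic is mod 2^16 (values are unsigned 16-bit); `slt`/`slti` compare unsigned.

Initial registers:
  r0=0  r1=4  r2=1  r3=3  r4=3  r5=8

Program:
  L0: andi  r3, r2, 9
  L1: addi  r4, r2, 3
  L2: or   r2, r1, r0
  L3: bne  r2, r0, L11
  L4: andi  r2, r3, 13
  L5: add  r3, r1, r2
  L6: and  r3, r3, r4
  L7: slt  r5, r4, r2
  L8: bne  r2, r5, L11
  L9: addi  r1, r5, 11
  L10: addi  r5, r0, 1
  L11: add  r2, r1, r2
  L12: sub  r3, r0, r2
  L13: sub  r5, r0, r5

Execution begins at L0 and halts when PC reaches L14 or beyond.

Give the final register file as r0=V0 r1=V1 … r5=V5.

r0=0 r1=4 r2=5 r3=65531 r4=4 r5=65528

#0 andi  r3, r2, 9 ; 0/4/1/1/3/8
#1 addi  r4, r2, 3 ; 0/4/1/1/4/8
#2 or   r2, r1, r0 ; 0/4/4/1/4/8
#3 bne  r2, r0, L11 ; 0/4/4/1/4/8 ; →target
#4 andi  r2, r3, 13 ; 0/4/1/1/4/8
#11 add  r2, r1, r2 ; 0/4/5/1/4/8
#12 sub  r3, r0, r2 ; 0/4/5/65531/4/8
#13 sub  r5, r0, r5 ; 0/4/5/65531/4/65528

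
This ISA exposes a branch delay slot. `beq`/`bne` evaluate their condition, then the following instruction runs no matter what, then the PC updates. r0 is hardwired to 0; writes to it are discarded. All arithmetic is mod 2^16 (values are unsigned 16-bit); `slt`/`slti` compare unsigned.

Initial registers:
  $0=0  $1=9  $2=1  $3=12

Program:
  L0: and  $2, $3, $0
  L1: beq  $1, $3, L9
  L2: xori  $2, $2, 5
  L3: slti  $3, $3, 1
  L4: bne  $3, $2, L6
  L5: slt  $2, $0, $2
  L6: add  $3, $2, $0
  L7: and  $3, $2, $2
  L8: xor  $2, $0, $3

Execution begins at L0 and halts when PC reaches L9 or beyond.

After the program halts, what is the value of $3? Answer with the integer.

1

#0 and  $2, $3, $0 ; 0/9/0/12
#1 beq  $1, $3, L9 ; 0/9/0/12 ; →fallthru
#2 xori  $2, $2, 5 ; 0/9/5/12
#3 slti  $3, $3, 1 ; 0/9/5/0
#4 bne  $3, $2, L6 ; 0/9/5/0 ; →target
#5 slt  $2, $0, $2 ; 0/9/1/0
#6 add  $3, $2, $0 ; 0/9/1/1
#7 and  $3, $2, $2 ; 0/9/1/1
#8 xor  $2, $0, $3 ; 0/9/1/1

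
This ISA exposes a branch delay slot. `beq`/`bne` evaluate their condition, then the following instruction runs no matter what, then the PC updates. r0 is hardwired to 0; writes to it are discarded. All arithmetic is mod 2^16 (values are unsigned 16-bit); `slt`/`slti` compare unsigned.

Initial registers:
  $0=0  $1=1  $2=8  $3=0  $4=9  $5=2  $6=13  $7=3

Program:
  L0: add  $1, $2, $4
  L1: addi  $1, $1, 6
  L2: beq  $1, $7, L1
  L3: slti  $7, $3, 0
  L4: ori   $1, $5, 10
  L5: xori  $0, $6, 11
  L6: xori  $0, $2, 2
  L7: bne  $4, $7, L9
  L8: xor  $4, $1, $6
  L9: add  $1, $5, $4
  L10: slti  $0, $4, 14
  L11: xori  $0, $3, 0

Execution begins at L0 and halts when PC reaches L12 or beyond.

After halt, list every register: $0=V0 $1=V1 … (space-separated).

$0=0 $1=9 $2=8 $3=0 $4=7 $5=2 $6=13 $7=0

  step pc=0: add  $1, $2, $4  regs=(0,17,8,0,9,2,13,3)
  step pc=1: addi  $1, $1, 6  regs=(0,23,8,0,9,2,13,3)
  step pc=2: beq  $1, $7, L1  cond=F  regs=(0,23,8,0,9,2,13,3)
  step pc=3: slti  $7, $3, 0  regs=(0,23,8,0,9,2,13,0)
  step pc=4: ori   $1, $5, 10  regs=(0,10,8,0,9,2,13,0)
  step pc=5: xori  $0, $6, 11  regs=(0,10,8,0,9,2,13,0)
  step pc=6: xori  $0, $2, 2  regs=(0,10,8,0,9,2,13,0)
  step pc=7: bne  $4, $7, L9  cond=T  regs=(0,10,8,0,9,2,13,0)
  step pc=8: xor  $4, $1, $6  regs=(0,10,8,0,7,2,13,0)
  step pc=9: add  $1, $5, $4  regs=(0,9,8,0,7,2,13,0)
  step pc=10: slti  $0, $4, 14  regs=(0,9,8,0,7,2,13,0)
  step pc=11: xori  $0, $3, 0  regs=(0,9,8,0,7,2,13,0)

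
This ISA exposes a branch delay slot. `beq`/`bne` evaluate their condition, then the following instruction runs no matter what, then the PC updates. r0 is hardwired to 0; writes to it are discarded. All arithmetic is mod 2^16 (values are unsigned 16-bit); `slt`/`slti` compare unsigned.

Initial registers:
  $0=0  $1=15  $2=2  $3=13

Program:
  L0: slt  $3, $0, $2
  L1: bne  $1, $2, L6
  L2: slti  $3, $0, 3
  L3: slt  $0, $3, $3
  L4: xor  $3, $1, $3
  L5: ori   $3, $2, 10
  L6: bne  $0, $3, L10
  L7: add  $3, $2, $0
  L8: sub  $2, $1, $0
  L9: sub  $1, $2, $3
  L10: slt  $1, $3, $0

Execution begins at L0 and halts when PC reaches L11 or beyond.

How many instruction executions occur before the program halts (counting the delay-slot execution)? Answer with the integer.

6

PC=0  slt  $3, $0, $2        | $0=0 $1=15 $2=2 $3=1
PC=1  bne  $1, $2, L6        | $0=0 $1=15 $2=2 $3=1  [TAKEN]
PC=2  slti  $3, $0, 3        | $0=0 $1=15 $2=2 $3=1
PC=6  bne  $0, $3, L10       | $0=0 $1=15 $2=2 $3=1  [TAKEN]
PC=7  add  $3, $2, $0        | $0=0 $1=15 $2=2 $3=2
PC=10 slt  $1, $3, $0        | $0=0 $1=0 $2=2 $3=2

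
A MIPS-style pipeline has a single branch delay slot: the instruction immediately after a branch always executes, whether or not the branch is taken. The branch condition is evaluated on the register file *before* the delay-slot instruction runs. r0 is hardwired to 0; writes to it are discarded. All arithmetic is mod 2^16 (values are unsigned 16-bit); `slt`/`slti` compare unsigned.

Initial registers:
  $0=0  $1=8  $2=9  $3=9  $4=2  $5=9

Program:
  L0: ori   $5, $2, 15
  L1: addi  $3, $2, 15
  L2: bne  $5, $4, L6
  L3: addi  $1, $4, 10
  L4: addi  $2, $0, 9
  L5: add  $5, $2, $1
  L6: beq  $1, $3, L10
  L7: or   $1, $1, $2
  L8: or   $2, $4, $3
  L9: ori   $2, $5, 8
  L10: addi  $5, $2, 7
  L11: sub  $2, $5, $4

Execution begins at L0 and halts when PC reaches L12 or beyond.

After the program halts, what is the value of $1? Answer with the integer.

13

  step pc=0: ori   $5, $2, 15  regs=(0,8,9,9,2,15)
  step pc=1: addi  $3, $2, 15  regs=(0,8,9,24,2,15)
  step pc=2: bne  $5, $4, L6  cond=T  regs=(0,8,9,24,2,15)
  step pc=3: addi  $1, $4, 10  regs=(0,12,9,24,2,15)
  step pc=6: beq  $1, $3, L10  cond=F  regs=(0,12,9,24,2,15)
  step pc=7: or   $1, $1, $2  regs=(0,13,9,24,2,15)
  step pc=8: or   $2, $4, $3  regs=(0,13,26,24,2,15)
  step pc=9: ori   $2, $5, 8  regs=(0,13,15,24,2,15)
  step pc=10: addi  $5, $2, 7  regs=(0,13,15,24,2,22)
  step pc=11: sub  $2, $5, $4  regs=(0,13,20,24,2,22)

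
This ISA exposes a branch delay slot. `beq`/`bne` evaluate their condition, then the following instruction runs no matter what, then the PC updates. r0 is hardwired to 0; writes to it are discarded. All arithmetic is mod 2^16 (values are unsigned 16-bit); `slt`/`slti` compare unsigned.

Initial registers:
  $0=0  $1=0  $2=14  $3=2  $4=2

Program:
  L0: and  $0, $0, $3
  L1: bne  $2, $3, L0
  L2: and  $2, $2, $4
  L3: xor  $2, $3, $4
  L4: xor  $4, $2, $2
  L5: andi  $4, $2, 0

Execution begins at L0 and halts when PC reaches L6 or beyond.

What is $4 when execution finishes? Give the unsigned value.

0

[0] and  $0, $0, $3  →  {$0:0, $1:0, $2:14, $3:2, $4:2}
[1] bne  $2, $3, L0  →  {$0:0, $1:0, $2:14, $3:2, $4:2}  ⟨branch taken⟩
[2] and  $2, $2, $4  →  {$0:0, $1:0, $2:2, $3:2, $4:2}
[0] and  $0, $0, $3  →  {$0:0, $1:0, $2:2, $3:2, $4:2}
[1] bne  $2, $3, L0  →  {$0:0, $1:0, $2:2, $3:2, $4:2}  ⟨branch fallthrough⟩
[2] and  $2, $2, $4  →  {$0:0, $1:0, $2:2, $3:2, $4:2}
[3] xor  $2, $3, $4  →  {$0:0, $1:0, $2:0, $3:2, $4:2}
[4] xor  $4, $2, $2  →  {$0:0, $1:0, $2:0, $3:2, $4:0}
[5] andi  $4, $2, 0  →  {$0:0, $1:0, $2:0, $3:2, $4:0}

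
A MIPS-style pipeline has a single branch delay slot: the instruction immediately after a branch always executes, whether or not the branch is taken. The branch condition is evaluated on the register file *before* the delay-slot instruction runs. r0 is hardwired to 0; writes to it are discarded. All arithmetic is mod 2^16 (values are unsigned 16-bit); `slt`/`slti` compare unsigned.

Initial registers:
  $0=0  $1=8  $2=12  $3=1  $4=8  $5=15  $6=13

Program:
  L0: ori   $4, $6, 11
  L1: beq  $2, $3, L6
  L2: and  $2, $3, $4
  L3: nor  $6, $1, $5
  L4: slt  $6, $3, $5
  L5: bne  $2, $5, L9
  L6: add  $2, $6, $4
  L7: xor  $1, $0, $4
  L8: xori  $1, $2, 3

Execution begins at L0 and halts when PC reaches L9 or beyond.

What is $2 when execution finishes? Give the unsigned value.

16

[0] ori   $4, $6, 11  →  {$0:0, $1:8, $2:12, $3:1, $4:15, $5:15, $6:13}
[1] beq  $2, $3, L6  →  {$0:0, $1:8, $2:12, $3:1, $4:15, $5:15, $6:13}  ⟨branch fallthrough⟩
[2] and  $2, $3, $4  →  {$0:0, $1:8, $2:1, $3:1, $4:15, $5:15, $6:13}
[3] nor  $6, $1, $5  →  {$0:0, $1:8, $2:1, $3:1, $4:15, $5:15, $6:65520}
[4] slt  $6, $3, $5  →  {$0:0, $1:8, $2:1, $3:1, $4:15, $5:15, $6:1}
[5] bne  $2, $5, L9  →  {$0:0, $1:8, $2:1, $3:1, $4:15, $5:15, $6:1}  ⟨branch taken⟩
[6] add  $2, $6, $4  →  {$0:0, $1:8, $2:16, $3:1, $4:15, $5:15, $6:1}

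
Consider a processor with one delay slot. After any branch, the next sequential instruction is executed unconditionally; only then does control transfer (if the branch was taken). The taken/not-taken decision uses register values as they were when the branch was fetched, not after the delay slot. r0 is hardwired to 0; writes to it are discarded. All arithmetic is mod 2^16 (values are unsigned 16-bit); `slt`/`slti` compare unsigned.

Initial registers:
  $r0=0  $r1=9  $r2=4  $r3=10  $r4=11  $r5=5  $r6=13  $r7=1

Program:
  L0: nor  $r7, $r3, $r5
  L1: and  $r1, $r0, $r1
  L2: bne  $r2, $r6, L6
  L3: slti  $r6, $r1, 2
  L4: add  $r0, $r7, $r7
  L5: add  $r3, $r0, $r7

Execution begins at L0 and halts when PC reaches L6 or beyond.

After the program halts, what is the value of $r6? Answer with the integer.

1

PC=0  nor  $r7, $r3, $r5     | $r0=0 $r1=9 $r2=4 $r3=10 $r4=11 $r5=5 $r6=13 $r7=65520
PC=1  and  $r1, $r0, $r1     | $r0=0 $r1=0 $r2=4 $r3=10 $r4=11 $r5=5 $r6=13 $r7=65520
PC=2  bne  $r2, $r6, L6      | $r0=0 $r1=0 $r2=4 $r3=10 $r4=11 $r5=5 $r6=13 $r7=65520  [TAKEN]
PC=3  slti  $r6, $r1, 2      | $r0=0 $r1=0 $r2=4 $r3=10 $r4=11 $r5=5 $r6=1 $r7=65520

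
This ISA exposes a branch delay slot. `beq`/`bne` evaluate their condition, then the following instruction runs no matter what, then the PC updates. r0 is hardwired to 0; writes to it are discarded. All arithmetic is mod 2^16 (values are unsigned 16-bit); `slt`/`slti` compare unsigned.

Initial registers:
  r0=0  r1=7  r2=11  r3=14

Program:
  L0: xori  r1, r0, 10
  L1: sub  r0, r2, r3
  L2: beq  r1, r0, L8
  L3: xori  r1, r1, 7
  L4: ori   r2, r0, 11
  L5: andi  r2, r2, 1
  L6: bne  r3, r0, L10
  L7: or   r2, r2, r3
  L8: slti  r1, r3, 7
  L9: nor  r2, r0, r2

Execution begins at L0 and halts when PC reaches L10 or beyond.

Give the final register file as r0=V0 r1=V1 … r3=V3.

r0=0 r1=13 r2=15 r3=14

[0] xori  r1, r0, 10  →  {r0:0, r1:10, r2:11, r3:14}
[1] sub  r0, r2, r3  →  {r0:0, r1:10, r2:11, r3:14}
[2] beq  r1, r0, L8  →  {r0:0, r1:10, r2:11, r3:14}  ⟨branch fallthrough⟩
[3] xori  r1, r1, 7  →  {r0:0, r1:13, r2:11, r3:14}
[4] ori   r2, r0, 11  →  {r0:0, r1:13, r2:11, r3:14}
[5] andi  r2, r2, 1  →  {r0:0, r1:13, r2:1, r3:14}
[6] bne  r3, r0, L10  →  {r0:0, r1:13, r2:1, r3:14}  ⟨branch taken⟩
[7] or   r2, r2, r3  →  {r0:0, r1:13, r2:15, r3:14}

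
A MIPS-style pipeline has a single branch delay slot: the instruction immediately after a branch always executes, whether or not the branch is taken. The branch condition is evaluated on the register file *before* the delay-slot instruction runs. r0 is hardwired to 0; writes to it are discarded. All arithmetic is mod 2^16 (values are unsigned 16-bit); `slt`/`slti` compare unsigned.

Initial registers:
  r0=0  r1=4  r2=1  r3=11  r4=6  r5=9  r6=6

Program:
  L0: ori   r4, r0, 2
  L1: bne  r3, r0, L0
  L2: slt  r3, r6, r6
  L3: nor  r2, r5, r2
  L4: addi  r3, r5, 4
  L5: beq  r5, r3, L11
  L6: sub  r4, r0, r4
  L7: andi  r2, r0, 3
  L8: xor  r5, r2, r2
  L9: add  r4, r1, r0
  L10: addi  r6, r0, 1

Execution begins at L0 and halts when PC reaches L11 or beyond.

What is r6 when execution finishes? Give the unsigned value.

PC=0  ori   r4, r0, 2        | r0=0 r1=4 r2=1 r3=11 r4=2 r5=9 r6=6
PC=1  bne  r3, r0, L0        | r0=0 r1=4 r2=1 r3=11 r4=2 r5=9 r6=6  [TAKEN]
PC=2  slt  r3, r6, r6        | r0=0 r1=4 r2=1 r3=0 r4=2 r5=9 r6=6
PC=0  ori   r4, r0, 2        | r0=0 r1=4 r2=1 r3=0 r4=2 r5=9 r6=6
PC=1  bne  r3, r0, L0        | r0=0 r1=4 r2=1 r3=0 r4=2 r5=9 r6=6  [not taken]
PC=2  slt  r3, r6, r6        | r0=0 r1=4 r2=1 r3=0 r4=2 r5=9 r6=6
PC=3  nor  r2, r5, r2        | r0=0 r1=4 r2=65526 r3=0 r4=2 r5=9 r6=6
PC=4  addi  r3, r5, 4        | r0=0 r1=4 r2=65526 r3=13 r4=2 r5=9 r6=6
PC=5  beq  r5, r3, L11       | r0=0 r1=4 r2=65526 r3=13 r4=2 r5=9 r6=6  [not taken]
PC=6  sub  r4, r0, r4        | r0=0 r1=4 r2=65526 r3=13 r4=65534 r5=9 r6=6
PC=7  andi  r2, r0, 3        | r0=0 r1=4 r2=0 r3=13 r4=65534 r5=9 r6=6
PC=8  xor  r5, r2, r2        | r0=0 r1=4 r2=0 r3=13 r4=65534 r5=0 r6=6
PC=9  add  r4, r1, r0        | r0=0 r1=4 r2=0 r3=13 r4=4 r5=0 r6=6
PC=10 addi  r6, r0, 1        | r0=0 r1=4 r2=0 r3=13 r4=4 r5=0 r6=1

1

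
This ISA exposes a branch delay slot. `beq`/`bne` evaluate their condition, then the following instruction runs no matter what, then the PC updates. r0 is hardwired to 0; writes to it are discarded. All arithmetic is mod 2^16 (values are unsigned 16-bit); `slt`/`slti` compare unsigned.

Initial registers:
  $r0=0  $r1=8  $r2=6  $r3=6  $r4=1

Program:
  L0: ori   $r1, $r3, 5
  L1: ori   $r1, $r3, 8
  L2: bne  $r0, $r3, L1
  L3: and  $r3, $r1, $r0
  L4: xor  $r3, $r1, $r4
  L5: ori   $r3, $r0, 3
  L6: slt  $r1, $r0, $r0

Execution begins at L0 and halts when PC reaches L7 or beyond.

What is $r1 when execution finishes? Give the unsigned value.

0

PC=0  ori   $r1, $r3, 5      | $r0=0 $r1=7 $r2=6 $r3=6 $r4=1
PC=1  ori   $r1, $r3, 8      | $r0=0 $r1=14 $r2=6 $r3=6 $r4=1
PC=2  bne  $r0, $r3, L1      | $r0=0 $r1=14 $r2=6 $r3=6 $r4=1  [TAKEN]
PC=3  and  $r3, $r1, $r0     | $r0=0 $r1=14 $r2=6 $r3=0 $r4=1
PC=1  ori   $r1, $r3, 8      | $r0=0 $r1=8 $r2=6 $r3=0 $r4=1
PC=2  bne  $r0, $r3, L1      | $r0=0 $r1=8 $r2=6 $r3=0 $r4=1  [not taken]
PC=3  and  $r3, $r1, $r0     | $r0=0 $r1=8 $r2=6 $r3=0 $r4=1
PC=4  xor  $r3, $r1, $r4     | $r0=0 $r1=8 $r2=6 $r3=9 $r4=1
PC=5  ori   $r3, $r0, 3      | $r0=0 $r1=8 $r2=6 $r3=3 $r4=1
PC=6  slt  $r1, $r0, $r0     | $r0=0 $r1=0 $r2=6 $r3=3 $r4=1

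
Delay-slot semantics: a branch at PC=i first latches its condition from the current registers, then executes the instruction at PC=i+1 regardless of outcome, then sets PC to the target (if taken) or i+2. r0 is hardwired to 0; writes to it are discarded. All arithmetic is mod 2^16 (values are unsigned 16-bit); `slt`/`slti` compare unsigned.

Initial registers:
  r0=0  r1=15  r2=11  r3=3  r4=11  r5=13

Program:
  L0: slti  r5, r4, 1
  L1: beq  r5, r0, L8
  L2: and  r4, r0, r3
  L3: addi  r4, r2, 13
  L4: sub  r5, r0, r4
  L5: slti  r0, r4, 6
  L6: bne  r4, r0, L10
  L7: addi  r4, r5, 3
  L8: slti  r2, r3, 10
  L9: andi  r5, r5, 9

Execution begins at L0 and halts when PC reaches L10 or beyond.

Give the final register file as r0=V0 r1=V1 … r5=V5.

[0] slti  r5, r4, 1  →  {r0:0, r1:15, r2:11, r3:3, r4:11, r5:0}
[1] beq  r5, r0, L8  →  {r0:0, r1:15, r2:11, r3:3, r4:11, r5:0}  ⟨branch taken⟩
[2] and  r4, r0, r3  →  {r0:0, r1:15, r2:11, r3:3, r4:0, r5:0}
[8] slti  r2, r3, 10  →  {r0:0, r1:15, r2:1, r3:3, r4:0, r5:0}
[9] andi  r5, r5, 9  →  {r0:0, r1:15, r2:1, r3:3, r4:0, r5:0}

r0=0 r1=15 r2=1 r3=3 r4=0 r5=0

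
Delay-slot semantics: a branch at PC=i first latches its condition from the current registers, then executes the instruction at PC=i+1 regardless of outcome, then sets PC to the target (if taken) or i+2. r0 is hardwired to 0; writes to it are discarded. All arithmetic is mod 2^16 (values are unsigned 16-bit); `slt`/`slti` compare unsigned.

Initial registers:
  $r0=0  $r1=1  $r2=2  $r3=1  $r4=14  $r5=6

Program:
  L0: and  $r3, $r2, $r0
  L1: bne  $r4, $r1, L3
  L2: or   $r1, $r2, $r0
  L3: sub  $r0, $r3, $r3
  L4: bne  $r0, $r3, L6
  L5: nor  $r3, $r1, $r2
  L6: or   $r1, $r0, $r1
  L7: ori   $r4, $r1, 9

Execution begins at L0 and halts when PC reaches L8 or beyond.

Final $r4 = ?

11

[0] and  $r3, $r2, $r0  →  {$r0:0, $r1:1, $r2:2, $r3:0, $r4:14, $r5:6}
[1] bne  $r4, $r1, L3  →  {$r0:0, $r1:1, $r2:2, $r3:0, $r4:14, $r5:6}  ⟨branch taken⟩
[2] or   $r1, $r2, $r0  →  {$r0:0, $r1:2, $r2:2, $r3:0, $r4:14, $r5:6}
[3] sub  $r0, $r3, $r3  →  {$r0:0, $r1:2, $r2:2, $r3:0, $r4:14, $r5:6}
[4] bne  $r0, $r3, L6  →  {$r0:0, $r1:2, $r2:2, $r3:0, $r4:14, $r5:6}  ⟨branch fallthrough⟩
[5] nor  $r3, $r1, $r2  →  {$r0:0, $r1:2, $r2:2, $r3:65533, $r4:14, $r5:6}
[6] or   $r1, $r0, $r1  →  {$r0:0, $r1:2, $r2:2, $r3:65533, $r4:14, $r5:6}
[7] ori   $r4, $r1, 9  →  {$r0:0, $r1:2, $r2:2, $r3:65533, $r4:11, $r5:6}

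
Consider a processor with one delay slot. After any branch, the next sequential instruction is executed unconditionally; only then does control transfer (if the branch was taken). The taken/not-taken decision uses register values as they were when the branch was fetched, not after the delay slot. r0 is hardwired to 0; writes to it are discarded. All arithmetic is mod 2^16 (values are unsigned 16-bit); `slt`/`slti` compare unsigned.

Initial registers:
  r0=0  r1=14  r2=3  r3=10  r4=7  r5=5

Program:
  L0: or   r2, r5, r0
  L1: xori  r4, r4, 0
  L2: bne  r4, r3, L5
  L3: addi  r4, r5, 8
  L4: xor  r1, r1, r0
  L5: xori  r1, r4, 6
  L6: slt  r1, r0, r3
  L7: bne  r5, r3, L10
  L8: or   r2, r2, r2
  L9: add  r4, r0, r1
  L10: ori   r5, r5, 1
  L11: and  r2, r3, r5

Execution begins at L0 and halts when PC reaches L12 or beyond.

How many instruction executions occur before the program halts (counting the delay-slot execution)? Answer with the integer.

10

#0 or   r2, r5, r0 ; 0/14/5/10/7/5
#1 xori  r4, r4, 0 ; 0/14/5/10/7/5
#2 bne  r4, r3, L5 ; 0/14/5/10/7/5 ; →target
#3 addi  r4, r5, 8 ; 0/14/5/10/13/5
#5 xori  r1, r4, 6 ; 0/11/5/10/13/5
#6 slt  r1, r0, r3 ; 0/1/5/10/13/5
#7 bne  r5, r3, L10 ; 0/1/5/10/13/5 ; →target
#8 or   r2, r2, r2 ; 0/1/5/10/13/5
#10 ori   r5, r5, 1 ; 0/1/5/10/13/5
#11 and  r2, r3, r5 ; 0/1/0/10/13/5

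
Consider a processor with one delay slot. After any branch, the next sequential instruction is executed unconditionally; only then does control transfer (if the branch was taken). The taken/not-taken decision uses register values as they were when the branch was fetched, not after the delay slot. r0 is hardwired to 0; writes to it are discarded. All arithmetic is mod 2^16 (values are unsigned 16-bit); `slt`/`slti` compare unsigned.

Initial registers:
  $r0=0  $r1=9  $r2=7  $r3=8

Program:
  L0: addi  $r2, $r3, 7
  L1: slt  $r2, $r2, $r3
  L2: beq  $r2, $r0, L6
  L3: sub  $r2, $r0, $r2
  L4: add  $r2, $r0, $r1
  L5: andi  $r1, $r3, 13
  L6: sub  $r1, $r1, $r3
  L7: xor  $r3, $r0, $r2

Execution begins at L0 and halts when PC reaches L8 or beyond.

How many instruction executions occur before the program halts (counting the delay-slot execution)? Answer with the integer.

6

  step pc=0: addi  $r2, $r3, 7  regs=(0,9,15,8)
  step pc=1: slt  $r2, $r2, $r3  regs=(0,9,0,8)
  step pc=2: beq  $r2, $r0, L6  cond=T  regs=(0,9,0,8)
  step pc=3: sub  $r2, $r0, $r2  regs=(0,9,0,8)
  step pc=6: sub  $r1, $r1, $r3  regs=(0,1,0,8)
  step pc=7: xor  $r3, $r0, $r2  regs=(0,1,0,0)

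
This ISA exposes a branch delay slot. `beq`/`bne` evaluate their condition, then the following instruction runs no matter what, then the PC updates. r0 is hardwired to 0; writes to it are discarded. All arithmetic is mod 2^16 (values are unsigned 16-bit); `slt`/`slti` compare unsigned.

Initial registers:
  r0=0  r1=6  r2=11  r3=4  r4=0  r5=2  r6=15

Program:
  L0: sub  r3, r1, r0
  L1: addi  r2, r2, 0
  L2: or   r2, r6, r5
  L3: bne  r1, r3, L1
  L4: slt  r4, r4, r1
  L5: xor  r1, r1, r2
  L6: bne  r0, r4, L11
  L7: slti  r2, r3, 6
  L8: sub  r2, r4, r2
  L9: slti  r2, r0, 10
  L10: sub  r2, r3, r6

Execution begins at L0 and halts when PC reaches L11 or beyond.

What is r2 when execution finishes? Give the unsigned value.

  step pc=0: sub  r3, r1, r0  regs=(0,6,11,6,0,2,15)
  step pc=1: addi  r2, r2, 0  regs=(0,6,11,6,0,2,15)
  step pc=2: or   r2, r6, r5  regs=(0,6,15,6,0,2,15)
  step pc=3: bne  r1, r3, L1  cond=F  regs=(0,6,15,6,0,2,15)
  step pc=4: slt  r4, r4, r1  regs=(0,6,15,6,1,2,15)
  step pc=5: xor  r1, r1, r2  regs=(0,9,15,6,1,2,15)
  step pc=6: bne  r0, r4, L11  cond=T  regs=(0,9,15,6,1,2,15)
  step pc=7: slti  r2, r3, 6  regs=(0,9,0,6,1,2,15)

0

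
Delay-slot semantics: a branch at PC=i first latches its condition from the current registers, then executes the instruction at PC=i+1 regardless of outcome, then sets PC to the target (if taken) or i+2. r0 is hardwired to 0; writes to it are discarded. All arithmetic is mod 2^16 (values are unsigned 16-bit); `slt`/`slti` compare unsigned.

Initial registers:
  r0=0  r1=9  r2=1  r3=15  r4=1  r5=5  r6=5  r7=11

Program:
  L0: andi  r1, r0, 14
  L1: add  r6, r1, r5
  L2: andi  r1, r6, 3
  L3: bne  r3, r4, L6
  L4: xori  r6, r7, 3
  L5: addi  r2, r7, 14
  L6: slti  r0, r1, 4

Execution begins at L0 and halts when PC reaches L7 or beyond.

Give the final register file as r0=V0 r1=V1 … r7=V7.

#0 andi  r1, r0, 14 ; 0/0/1/15/1/5/5/11
#1 add  r6, r1, r5 ; 0/0/1/15/1/5/5/11
#2 andi  r1, r6, 3 ; 0/1/1/15/1/5/5/11
#3 bne  r3, r4, L6 ; 0/1/1/15/1/5/5/11 ; →target
#4 xori  r6, r7, 3 ; 0/1/1/15/1/5/8/11
#6 slti  r0, r1, 4 ; 0/1/1/15/1/5/8/11

r0=0 r1=1 r2=1 r3=15 r4=1 r5=5 r6=8 r7=11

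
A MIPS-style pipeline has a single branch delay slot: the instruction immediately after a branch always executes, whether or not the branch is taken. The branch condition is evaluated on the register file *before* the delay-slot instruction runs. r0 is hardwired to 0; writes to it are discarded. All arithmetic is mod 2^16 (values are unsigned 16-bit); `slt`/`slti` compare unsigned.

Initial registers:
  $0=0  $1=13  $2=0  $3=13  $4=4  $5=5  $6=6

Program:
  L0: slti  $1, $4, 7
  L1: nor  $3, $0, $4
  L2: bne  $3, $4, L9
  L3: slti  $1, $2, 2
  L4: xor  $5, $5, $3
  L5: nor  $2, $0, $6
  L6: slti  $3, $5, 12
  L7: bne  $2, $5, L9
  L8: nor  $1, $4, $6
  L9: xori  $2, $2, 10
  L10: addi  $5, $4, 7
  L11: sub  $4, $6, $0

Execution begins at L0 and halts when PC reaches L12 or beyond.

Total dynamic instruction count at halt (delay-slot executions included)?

7

PC=0  slti  $1, $4, 7        | $0=0 $1=1 $2=0 $3=13 $4=4 $5=5 $6=6
PC=1  nor  $3, $0, $4        | $0=0 $1=1 $2=0 $3=65531 $4=4 $5=5 $6=6
PC=2  bne  $3, $4, L9        | $0=0 $1=1 $2=0 $3=65531 $4=4 $5=5 $6=6  [TAKEN]
PC=3  slti  $1, $2, 2        | $0=0 $1=1 $2=0 $3=65531 $4=4 $5=5 $6=6
PC=9  xori  $2, $2, 10       | $0=0 $1=1 $2=10 $3=65531 $4=4 $5=5 $6=6
PC=10 addi  $5, $4, 7        | $0=0 $1=1 $2=10 $3=65531 $4=4 $5=11 $6=6
PC=11 sub  $4, $6, $0        | $0=0 $1=1 $2=10 $3=65531 $4=6 $5=11 $6=6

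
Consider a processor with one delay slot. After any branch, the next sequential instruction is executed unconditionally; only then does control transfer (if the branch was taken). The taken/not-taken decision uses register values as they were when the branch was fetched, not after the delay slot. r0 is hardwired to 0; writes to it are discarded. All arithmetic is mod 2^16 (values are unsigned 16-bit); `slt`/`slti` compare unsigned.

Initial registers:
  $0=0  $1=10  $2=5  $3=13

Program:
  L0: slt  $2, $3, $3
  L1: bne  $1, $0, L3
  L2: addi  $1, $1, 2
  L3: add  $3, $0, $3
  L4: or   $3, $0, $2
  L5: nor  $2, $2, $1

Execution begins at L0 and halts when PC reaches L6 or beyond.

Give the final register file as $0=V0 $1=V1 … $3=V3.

#0 slt  $2, $3, $3 ; 0/10/0/13
#1 bne  $1, $0, L3 ; 0/10/0/13 ; →target
#2 addi  $1, $1, 2 ; 0/12/0/13
#3 add  $3, $0, $3 ; 0/12/0/13
#4 or   $3, $0, $2 ; 0/12/0/0
#5 nor  $2, $2, $1 ; 0/12/65523/0

$0=0 $1=12 $2=65523 $3=0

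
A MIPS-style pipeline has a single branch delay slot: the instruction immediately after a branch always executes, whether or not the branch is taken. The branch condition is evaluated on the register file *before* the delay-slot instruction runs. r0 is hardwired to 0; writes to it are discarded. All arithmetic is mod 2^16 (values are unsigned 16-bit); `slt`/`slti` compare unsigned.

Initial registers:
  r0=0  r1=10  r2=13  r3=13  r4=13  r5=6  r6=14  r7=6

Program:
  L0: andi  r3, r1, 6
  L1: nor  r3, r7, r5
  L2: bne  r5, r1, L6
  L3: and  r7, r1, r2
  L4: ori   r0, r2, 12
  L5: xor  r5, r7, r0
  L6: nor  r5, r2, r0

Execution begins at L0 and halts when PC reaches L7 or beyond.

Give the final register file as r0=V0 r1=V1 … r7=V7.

PC=0  andi  r3, r1, 6        | r0=0 r1=10 r2=13 r3=2 r4=13 r5=6 r6=14 r7=6
PC=1  nor  r3, r7, r5        | r0=0 r1=10 r2=13 r3=65529 r4=13 r5=6 r6=14 r7=6
PC=2  bne  r5, r1, L6        | r0=0 r1=10 r2=13 r3=65529 r4=13 r5=6 r6=14 r7=6  [TAKEN]
PC=3  and  r7, r1, r2        | r0=0 r1=10 r2=13 r3=65529 r4=13 r5=6 r6=14 r7=8
PC=6  nor  r5, r2, r0        | r0=0 r1=10 r2=13 r3=65529 r4=13 r5=65522 r6=14 r7=8

r0=0 r1=10 r2=13 r3=65529 r4=13 r5=65522 r6=14 r7=8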